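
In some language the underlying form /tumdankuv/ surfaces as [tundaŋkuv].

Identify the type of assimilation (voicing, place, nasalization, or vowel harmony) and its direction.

/m/→[n] /n/→[ŋ].
Each target copies a feature from the following segment, so the direction is regressive.

place assimilation, regressive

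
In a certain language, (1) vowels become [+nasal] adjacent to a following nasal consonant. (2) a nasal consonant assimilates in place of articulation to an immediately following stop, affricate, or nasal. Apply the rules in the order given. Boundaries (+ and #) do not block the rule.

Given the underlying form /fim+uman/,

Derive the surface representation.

[fĩm+ũmãn]

Rule 1: /i/ before nasal /m/ → [ĩ]
Rule 1: /u/ before nasal /m/ → [ũ]
Rule 1: /a/ before nasal /n/ → [ã]
After rule 1: fĩm+ũmãn
Rule 2: no segment meets the rule's conditions; no change.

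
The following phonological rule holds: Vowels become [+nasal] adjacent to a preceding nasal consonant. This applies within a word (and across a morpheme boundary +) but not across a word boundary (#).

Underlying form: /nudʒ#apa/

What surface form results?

[nũdʒ#apa]

/u/ after nasal /n/ → [ũ]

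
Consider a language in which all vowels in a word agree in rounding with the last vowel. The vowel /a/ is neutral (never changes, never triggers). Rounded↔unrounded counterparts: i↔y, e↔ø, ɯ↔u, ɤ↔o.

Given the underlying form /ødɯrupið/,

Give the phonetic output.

/ø/ harmonizes with /i/ ([-round]) → [e]
/u/ harmonizes with /i/ ([-round]) → [ɯ]

[edɯrɯpið]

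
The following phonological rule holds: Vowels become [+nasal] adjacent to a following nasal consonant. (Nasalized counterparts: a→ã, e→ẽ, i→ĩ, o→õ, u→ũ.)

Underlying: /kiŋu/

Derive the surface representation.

/i/ before nasal /ŋ/ → [ĩ]

[kĩŋu]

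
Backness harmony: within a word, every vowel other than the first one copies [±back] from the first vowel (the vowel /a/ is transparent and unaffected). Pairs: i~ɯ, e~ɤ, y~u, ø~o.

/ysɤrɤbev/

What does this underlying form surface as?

/ɤ/ harmonizes with /y/ ([-back]) → [e]
/ɤ/ harmonizes with /y/ ([-back]) → [e]

[yserebev]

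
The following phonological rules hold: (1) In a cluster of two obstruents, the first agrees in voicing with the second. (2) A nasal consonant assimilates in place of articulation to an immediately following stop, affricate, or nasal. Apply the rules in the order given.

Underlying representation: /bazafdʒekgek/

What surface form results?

[bazavdʒeggek]

Rule 1: /f/ before /dʒ/ (voiced) → [v]
Rule 1: /k/ before /g/ (voiced) → [g]
After rule 1: bazavdʒeggek
Rule 2: no segment meets the rule's conditions; no change.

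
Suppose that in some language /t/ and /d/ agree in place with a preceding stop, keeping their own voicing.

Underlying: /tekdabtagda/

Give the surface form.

[tekgabpagga]

/d/ after /k/ (velar) → [g]
/t/ after /b/ (labial) → [p]
/d/ after /g/ (velar) → [g]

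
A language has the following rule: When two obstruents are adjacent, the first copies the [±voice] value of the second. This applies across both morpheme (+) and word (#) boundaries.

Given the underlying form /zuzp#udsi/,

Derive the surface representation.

[zusp#utsi]

/z/ before /p/ (voiceless) → [s]
/d/ before /s/ (voiceless) → [t]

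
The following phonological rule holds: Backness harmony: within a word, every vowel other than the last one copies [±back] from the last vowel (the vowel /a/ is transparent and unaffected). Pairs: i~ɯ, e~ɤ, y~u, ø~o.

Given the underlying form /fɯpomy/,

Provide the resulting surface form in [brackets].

[fipømy]

/ɯ/ harmonizes with /y/ ([-back]) → [i]
/o/ harmonizes with /y/ ([-back]) → [ø]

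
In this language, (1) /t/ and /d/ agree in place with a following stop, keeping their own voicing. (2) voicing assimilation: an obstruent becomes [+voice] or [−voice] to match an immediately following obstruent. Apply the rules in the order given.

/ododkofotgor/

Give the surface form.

[odokkofoggor]

Rule 1: /d/ before /k/ (velar) → [g]
Rule 1: /t/ before /g/ (velar) → [k]
After rule 1: odogkofokgor
Rule 2: /g/ before /k/ (voiceless) → [k]
Rule 2: /k/ before /g/ (voiced) → [g]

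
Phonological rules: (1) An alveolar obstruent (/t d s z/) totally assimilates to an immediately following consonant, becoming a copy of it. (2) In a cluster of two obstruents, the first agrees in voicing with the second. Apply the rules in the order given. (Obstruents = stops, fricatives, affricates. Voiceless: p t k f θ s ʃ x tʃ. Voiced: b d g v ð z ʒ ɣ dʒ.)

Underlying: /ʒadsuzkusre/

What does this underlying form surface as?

Rule 1: /d/ before /s/ → [s] (total assimilation)
Rule 1: /z/ before /k/ → [k] (total assimilation)
Rule 1: /s/ before /r/ → [r] (total assimilation)
After rule 1: ʒassukkurre
Rule 2: no segment meets the rule's conditions; no change.

[ʒassukkurre]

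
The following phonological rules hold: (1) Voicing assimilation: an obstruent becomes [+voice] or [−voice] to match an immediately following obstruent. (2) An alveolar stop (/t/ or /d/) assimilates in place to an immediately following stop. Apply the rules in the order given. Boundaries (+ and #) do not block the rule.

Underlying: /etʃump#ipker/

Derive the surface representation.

[etʃump#ipker]

Rule 1: no segment meets the rule's conditions; no change.
After rule 1: etʃump#ipker
Rule 2: no segment meets the rule's conditions; no change.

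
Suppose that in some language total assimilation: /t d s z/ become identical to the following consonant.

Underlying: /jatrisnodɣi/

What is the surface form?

/t/ before /r/ → [r] (total assimilation)
/s/ before /n/ → [n] (total assimilation)
/d/ before /ɣ/ → [ɣ] (total assimilation)

[jarrinnoɣɣi]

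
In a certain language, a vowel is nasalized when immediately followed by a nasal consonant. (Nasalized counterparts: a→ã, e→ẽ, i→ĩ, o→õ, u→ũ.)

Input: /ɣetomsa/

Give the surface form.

/o/ before nasal /m/ → [õ]

[ɣetõmsa]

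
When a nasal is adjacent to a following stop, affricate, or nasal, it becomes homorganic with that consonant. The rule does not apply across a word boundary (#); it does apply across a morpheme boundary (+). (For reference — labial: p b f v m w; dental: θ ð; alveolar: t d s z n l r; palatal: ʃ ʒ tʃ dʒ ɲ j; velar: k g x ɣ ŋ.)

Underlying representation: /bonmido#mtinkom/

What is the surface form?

[bommido#ntiŋkom]

/n/ before /m/ (labial) → [m]
/m/ before /t/ (alveolar) → [n]
/n/ before /k/ (velar) → [ŋ]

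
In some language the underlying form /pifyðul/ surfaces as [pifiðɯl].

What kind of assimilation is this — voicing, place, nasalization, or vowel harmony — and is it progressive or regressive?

/y/→[i] /u/→[ɯ].
Vowels agree with the first vowel, so the harmony is progressive.

vowel harmony, progressive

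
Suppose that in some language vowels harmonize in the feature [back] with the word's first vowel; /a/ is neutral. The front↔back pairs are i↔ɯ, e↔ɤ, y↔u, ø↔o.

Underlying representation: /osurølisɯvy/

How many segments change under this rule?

3

/ø/ harmonizes with /o/ ([+back]) → [o]
/i/ harmonizes with /o/ ([+back]) → [ɯ]
/y/ harmonizes with /o/ ([+back]) → [u]
3 segments change.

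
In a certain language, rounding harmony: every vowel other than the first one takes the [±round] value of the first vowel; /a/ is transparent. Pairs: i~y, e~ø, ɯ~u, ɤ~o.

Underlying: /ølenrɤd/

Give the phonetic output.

[ølønrod]

/e/ harmonizes with /ø/ ([+round]) → [ø]
/ɤ/ harmonizes with /ø/ ([+round]) → [o]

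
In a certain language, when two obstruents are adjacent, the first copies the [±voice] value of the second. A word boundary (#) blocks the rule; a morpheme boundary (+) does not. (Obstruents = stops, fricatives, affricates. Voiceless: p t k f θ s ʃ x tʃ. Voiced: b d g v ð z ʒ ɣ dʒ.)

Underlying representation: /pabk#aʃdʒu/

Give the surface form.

/b/ before /k/ (voiceless) → [p]
/ʃ/ before /dʒ/ (voiced) → [ʒ]

[papk#aʒdʒu]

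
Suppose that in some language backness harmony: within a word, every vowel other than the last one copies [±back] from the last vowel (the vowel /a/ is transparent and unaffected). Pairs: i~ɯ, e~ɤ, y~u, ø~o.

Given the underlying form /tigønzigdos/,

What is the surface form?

[tɯgonzɯgdos]

/i/ harmonizes with /o/ ([+back]) → [ɯ]
/ø/ harmonizes with /o/ ([+back]) → [o]
/i/ harmonizes with /o/ ([+back]) → [ɯ]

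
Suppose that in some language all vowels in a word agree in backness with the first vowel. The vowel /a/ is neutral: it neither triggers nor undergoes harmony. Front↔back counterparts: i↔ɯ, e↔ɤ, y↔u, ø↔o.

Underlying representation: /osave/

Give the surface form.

/e/ harmonizes with /o/ ([+back]) → [ɤ]

[osavɤ]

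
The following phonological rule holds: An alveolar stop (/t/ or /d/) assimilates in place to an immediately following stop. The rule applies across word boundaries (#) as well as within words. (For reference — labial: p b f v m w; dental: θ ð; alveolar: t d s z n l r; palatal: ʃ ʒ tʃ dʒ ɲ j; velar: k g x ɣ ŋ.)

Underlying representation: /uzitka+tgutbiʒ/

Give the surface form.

/t/ before /k/ (velar) → [k]
/t/ before /g/ (velar) → [k]
/t/ before /b/ (labial) → [p]

[uzikka+kgupbiʒ]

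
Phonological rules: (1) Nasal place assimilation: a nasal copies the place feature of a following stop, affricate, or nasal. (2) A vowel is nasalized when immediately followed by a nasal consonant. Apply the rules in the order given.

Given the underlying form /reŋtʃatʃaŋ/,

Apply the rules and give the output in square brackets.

[rẽɲtʃatʃãŋ]

Rule 1: /ŋ/ before /tʃ/ (palatal) → [ɲ]
After rule 1: reɲtʃatʃaŋ
Rule 2: /e/ before nasal /ɲ/ → [ẽ]
Rule 2: /a/ before nasal /ŋ/ → [ã]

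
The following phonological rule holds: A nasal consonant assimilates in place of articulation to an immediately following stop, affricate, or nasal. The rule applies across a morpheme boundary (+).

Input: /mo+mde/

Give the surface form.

[mo+nde]

/m/ before /d/ (alveolar) → [n]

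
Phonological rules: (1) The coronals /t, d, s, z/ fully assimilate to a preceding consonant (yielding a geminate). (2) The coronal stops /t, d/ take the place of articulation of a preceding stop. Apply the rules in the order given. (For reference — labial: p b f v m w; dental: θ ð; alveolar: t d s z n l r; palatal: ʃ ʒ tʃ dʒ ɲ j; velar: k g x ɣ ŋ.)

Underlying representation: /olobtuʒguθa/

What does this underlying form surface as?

[olobbuʒguθa]

Rule 1: /t/ after /b/ → [b] (total assimilation)
After rule 1: olobbuʒguθa
Rule 2: no segment meets the rule's conditions; no change.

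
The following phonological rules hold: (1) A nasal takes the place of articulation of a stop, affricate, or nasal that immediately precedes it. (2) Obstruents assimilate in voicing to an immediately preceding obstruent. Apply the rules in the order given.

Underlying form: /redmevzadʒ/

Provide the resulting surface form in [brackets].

Rule 1: /m/ after /d/ (alveolar) → [n]
After rule 1: rednevzadʒ
Rule 2: no segment meets the rule's conditions; no change.

[rednevzadʒ]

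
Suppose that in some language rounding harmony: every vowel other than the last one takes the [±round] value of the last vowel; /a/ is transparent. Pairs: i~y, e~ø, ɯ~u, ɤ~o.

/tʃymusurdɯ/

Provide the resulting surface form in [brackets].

[tʃimɯsɯrdɯ]

/y/ harmonizes with /ɯ/ ([-round]) → [i]
/u/ harmonizes with /ɯ/ ([-round]) → [ɯ]
/u/ harmonizes with /ɯ/ ([-round]) → [ɯ]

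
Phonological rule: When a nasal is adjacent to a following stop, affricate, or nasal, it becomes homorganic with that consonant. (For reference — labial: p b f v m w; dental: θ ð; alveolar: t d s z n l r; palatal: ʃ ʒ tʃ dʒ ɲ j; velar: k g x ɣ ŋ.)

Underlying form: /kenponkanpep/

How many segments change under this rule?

3

/n/ before /p/ (labial) → [m]
/n/ before /k/ (velar) → [ŋ]
/n/ before /p/ (labial) → [m]
3 segments change.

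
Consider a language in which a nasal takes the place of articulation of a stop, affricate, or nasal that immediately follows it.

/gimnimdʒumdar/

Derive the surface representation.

[ginniɲdʒundar]

/m/ before /n/ (alveolar) → [n]
/m/ before /dʒ/ (palatal) → [ɲ]
/m/ before /d/ (alveolar) → [n]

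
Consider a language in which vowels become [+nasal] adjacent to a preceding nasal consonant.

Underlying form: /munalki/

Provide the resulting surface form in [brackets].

[mũnãlki]

/u/ after nasal /m/ → [ũ]
/a/ after nasal /n/ → [ã]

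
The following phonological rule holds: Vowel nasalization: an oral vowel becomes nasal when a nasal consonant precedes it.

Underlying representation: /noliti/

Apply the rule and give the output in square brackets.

[nõliti]

/o/ after nasal /n/ → [õ]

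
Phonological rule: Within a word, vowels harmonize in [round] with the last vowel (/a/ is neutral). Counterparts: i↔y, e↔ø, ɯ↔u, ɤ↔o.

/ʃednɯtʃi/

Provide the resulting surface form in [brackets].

no segment meets the rule's conditions; no change.

[ʃednɯtʃi]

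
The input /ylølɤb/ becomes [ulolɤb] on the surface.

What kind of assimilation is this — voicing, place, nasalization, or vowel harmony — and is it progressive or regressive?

vowel harmony, regressive

/y/→[u] /ø/→[o].
Vowels agree with the last vowel, so the harmony is regressive.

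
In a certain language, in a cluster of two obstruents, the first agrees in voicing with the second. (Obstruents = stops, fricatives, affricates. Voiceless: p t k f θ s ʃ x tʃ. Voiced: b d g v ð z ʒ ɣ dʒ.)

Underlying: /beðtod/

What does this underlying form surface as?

/ð/ before /t/ (voiceless) → [θ]

[beθtod]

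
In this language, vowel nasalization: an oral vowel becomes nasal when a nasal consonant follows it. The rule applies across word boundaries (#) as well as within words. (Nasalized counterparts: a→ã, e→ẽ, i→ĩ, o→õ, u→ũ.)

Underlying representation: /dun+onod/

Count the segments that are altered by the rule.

2

/u/ before nasal /n/ → [ũ]
/o/ before nasal /n/ → [õ]
2 segments change.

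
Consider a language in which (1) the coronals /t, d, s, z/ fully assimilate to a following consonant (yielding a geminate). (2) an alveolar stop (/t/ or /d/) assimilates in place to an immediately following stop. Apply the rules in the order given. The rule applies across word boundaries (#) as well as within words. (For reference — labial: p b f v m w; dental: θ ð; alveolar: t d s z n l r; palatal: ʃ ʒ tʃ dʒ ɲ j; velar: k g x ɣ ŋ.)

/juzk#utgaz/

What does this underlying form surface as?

[jukk#uggaz]

Rule 1: /z/ before /k/ → [k] (total assimilation)
Rule 1: /t/ before /g/ → [g] (total assimilation)
After rule 1: jukk#uggaz
Rule 2: no segment meets the rule's conditions; no change.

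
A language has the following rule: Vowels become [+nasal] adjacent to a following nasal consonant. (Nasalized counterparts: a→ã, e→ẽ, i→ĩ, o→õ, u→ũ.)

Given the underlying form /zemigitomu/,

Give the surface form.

/e/ before nasal /m/ → [ẽ]
/o/ before nasal /m/ → [õ]

[zẽmigitõmu]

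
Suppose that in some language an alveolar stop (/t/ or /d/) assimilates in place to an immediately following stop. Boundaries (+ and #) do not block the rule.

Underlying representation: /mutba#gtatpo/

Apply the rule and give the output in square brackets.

[mupba#gtappo]

/t/ before /b/ (labial) → [p]
/t/ before /p/ (labial) → [p]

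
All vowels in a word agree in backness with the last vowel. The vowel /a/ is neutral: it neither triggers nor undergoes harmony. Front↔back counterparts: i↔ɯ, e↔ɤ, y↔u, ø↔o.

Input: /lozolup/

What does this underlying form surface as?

no segment meets the rule's conditions; no change.

[lozolup]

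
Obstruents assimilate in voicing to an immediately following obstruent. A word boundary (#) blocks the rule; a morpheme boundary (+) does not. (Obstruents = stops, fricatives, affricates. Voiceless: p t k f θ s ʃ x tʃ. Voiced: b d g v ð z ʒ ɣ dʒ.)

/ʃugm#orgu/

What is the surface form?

[ʃugm#orgu]

no segment meets the rule's conditions; no change.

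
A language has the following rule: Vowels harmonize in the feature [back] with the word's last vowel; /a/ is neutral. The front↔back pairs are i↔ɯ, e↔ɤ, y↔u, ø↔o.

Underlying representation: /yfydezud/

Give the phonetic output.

[ufudɤzud]

/y/ harmonizes with /u/ ([+back]) → [u]
/y/ harmonizes with /u/ ([+back]) → [u]
/e/ harmonizes with /u/ ([+back]) → [ɤ]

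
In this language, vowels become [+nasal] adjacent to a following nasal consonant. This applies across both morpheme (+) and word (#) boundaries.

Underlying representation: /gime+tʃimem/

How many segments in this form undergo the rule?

3

/i/ before nasal /m/ → [ĩ]
/i/ before nasal /m/ → [ĩ]
/e/ before nasal /m/ → [ẽ]
3 segments change.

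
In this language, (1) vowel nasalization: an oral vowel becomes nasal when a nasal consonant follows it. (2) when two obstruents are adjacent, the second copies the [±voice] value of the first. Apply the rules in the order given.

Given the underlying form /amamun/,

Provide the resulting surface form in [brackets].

[ãmãmũn]

Rule 1: /a/ before nasal /m/ → [ã]
Rule 1: /a/ before nasal /m/ → [ã]
Rule 1: /u/ before nasal /n/ → [ũ]
After rule 1: ãmãmũn
Rule 2: no segment meets the rule's conditions; no change.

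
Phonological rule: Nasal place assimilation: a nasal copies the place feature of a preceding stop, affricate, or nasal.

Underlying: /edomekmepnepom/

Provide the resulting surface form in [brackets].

[edomekŋepmepom]

/m/ after /k/ (velar) → [ŋ]
/n/ after /p/ (labial) → [m]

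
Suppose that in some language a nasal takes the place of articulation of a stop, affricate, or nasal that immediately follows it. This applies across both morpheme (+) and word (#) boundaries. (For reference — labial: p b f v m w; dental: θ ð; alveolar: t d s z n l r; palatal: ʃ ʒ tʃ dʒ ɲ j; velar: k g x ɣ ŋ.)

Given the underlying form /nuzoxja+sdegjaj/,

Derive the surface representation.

[nuzoxja+sdegjaj]

no segment meets the rule's conditions; no change.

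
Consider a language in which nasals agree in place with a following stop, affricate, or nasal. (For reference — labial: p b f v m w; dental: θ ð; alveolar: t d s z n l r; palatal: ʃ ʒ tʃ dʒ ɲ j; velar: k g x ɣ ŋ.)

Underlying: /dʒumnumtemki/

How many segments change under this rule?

3

/m/ before /n/ (alveolar) → [n]
/m/ before /t/ (alveolar) → [n]
/m/ before /k/ (velar) → [ŋ]
3 segments change.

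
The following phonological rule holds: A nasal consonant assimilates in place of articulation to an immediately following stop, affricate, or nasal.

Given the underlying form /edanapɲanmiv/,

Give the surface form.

[edanapɲammiv]

/n/ before /m/ (labial) → [m]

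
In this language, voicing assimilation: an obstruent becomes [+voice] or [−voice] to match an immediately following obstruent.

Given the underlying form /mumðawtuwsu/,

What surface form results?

no segment meets the rule's conditions; no change.

[mumðawtuwsu]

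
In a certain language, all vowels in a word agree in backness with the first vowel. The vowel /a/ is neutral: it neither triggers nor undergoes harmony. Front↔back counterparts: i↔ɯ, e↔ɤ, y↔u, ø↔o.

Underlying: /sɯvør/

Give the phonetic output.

/ø/ harmonizes with /ɯ/ ([+back]) → [o]

[sɯvor]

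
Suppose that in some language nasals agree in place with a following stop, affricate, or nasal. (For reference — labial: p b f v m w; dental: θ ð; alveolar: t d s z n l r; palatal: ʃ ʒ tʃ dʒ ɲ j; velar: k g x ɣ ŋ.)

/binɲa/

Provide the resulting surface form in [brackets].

[biɲɲa]

/n/ before /ɲ/ (palatal) → [ɲ]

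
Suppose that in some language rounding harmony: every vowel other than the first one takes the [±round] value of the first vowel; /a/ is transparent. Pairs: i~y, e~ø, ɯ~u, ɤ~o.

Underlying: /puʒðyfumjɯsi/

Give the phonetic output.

[puʒðyfumjusy]

/ɯ/ harmonizes with /u/ ([+round]) → [u]
/i/ harmonizes with /u/ ([+round]) → [y]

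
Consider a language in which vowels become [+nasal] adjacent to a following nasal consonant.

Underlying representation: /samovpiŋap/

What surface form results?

[sãmovpĩŋap]

/a/ before nasal /m/ → [ã]
/i/ before nasal /ŋ/ → [ĩ]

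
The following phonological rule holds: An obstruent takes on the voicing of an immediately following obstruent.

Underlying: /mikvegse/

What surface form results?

[migvekse]

/k/ before /v/ (voiced) → [g]
/g/ before /s/ (voiceless) → [k]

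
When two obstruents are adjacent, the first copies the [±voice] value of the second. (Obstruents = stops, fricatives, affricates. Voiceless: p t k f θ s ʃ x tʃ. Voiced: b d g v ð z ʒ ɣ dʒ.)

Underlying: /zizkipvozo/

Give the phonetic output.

[ziskibvozo]

/z/ before /k/ (voiceless) → [s]
/p/ before /v/ (voiced) → [b]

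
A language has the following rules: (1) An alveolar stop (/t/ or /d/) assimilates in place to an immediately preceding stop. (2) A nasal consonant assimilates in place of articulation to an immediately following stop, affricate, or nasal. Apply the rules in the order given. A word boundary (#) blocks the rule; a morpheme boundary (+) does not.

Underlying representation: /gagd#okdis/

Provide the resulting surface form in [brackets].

[gagg#okgis]

Rule 1: /d/ after /g/ (velar) → [g]
Rule 1: /d/ after /k/ (velar) → [g]
After rule 1: gagg#okgis
Rule 2: no segment meets the rule's conditions; no change.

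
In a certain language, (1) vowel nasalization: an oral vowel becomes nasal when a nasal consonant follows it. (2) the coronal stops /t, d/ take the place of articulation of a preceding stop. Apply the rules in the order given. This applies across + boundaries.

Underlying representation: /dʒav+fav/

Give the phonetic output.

[dʒav+fav]

Rule 1: no segment meets the rule's conditions; no change.
After rule 1: dʒav+fav
Rule 2: no segment meets the rule's conditions; no change.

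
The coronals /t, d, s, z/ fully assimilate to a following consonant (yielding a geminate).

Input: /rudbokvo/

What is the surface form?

/d/ before /b/ → [b] (total assimilation)

[rubbokvo]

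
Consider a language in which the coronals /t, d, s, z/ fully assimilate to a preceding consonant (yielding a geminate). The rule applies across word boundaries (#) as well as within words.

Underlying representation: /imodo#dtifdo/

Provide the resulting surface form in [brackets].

/t/ after /d/ → [d] (total assimilation)
/d/ after /f/ → [f] (total assimilation)

[imodo#ddiffo]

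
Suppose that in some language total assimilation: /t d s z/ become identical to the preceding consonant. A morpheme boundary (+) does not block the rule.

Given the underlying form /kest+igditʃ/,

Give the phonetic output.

/t/ after /s/ → [s] (total assimilation)
/d/ after /g/ → [g] (total assimilation)

[kess+iggitʃ]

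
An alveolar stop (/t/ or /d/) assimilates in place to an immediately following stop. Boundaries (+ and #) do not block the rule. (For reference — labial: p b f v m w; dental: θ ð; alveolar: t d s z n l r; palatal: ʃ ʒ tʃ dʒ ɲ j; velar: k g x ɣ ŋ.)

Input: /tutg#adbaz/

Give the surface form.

[tukg#abbaz]

/t/ before /g/ (velar) → [k]
/d/ before /b/ (labial) → [b]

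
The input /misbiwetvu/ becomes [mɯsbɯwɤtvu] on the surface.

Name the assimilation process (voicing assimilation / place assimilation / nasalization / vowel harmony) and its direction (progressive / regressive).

vowel harmony, regressive

/i/→[ɯ] /i/→[ɯ] /e/→[ɤ].
Vowels agree with the last vowel, so the harmony is regressive.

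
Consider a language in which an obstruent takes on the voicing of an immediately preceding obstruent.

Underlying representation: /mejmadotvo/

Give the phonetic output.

[mejmadotfo]

/v/ after /t/ (voiceless) → [f]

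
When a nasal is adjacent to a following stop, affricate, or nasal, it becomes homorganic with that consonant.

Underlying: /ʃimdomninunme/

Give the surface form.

[ʃindonninumme]

/m/ before /d/ (alveolar) → [n]
/m/ before /n/ (alveolar) → [n]
/n/ before /m/ (labial) → [m]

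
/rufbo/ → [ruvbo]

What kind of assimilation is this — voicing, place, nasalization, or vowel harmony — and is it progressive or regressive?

voicing assimilation, regressive

/f/→[v].
Each target copies a feature from the following segment, so the direction is regressive.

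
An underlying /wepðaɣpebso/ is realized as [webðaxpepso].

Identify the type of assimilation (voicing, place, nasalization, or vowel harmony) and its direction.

voicing assimilation, regressive

/p/→[b] /ɣ/→[x] /b/→[p].
Each target copies a feature from the following segment, so the direction is regressive.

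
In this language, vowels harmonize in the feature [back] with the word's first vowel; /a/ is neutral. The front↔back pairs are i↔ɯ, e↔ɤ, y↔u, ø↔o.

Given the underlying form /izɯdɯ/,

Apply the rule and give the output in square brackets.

[izidi]

/ɯ/ harmonizes with /i/ ([-back]) → [i]
/ɯ/ harmonizes with /i/ ([-back]) → [i]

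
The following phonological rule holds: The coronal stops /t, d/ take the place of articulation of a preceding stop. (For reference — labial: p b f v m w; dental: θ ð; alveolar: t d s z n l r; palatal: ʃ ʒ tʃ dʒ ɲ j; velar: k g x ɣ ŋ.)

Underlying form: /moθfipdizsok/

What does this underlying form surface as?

/d/ after /p/ (labial) → [b]

[moθfipbizsok]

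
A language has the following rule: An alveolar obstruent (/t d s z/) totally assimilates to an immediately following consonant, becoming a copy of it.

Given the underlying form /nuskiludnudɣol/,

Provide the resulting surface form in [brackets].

/s/ before /k/ → [k] (total assimilation)
/d/ before /n/ → [n] (total assimilation)
/d/ before /ɣ/ → [ɣ] (total assimilation)

[nukkilunnuɣɣol]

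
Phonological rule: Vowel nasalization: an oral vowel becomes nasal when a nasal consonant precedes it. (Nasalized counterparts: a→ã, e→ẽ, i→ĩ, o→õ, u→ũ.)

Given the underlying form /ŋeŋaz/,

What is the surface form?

[ŋẽŋãz]

/e/ after nasal /ŋ/ → [ẽ]
/a/ after nasal /ŋ/ → [ã]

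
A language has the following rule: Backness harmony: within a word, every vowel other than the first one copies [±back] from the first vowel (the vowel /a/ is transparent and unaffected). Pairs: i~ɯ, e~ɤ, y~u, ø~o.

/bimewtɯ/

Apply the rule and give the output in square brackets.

/ɯ/ harmonizes with /i/ ([-back]) → [i]

[bimewti]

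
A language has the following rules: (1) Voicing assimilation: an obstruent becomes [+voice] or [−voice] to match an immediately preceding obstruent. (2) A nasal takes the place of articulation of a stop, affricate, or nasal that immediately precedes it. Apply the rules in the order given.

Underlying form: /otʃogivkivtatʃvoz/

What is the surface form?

[otʃogivgivdatʃfoz]

Rule 1: /k/ after /v/ (voiced) → [g]
Rule 1: /t/ after /v/ (voiced) → [d]
Rule 1: /v/ after /tʃ/ (voiceless) → [f]
After rule 1: otʃogivgivdatʃfoz
Rule 2: no segment meets the rule's conditions; no change.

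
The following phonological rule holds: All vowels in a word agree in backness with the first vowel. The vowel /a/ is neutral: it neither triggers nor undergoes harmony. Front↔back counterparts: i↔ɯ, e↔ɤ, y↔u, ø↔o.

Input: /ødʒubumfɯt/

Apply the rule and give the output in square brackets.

/u/ harmonizes with /ø/ ([-back]) → [y]
/u/ harmonizes with /ø/ ([-back]) → [y]
/ɯ/ harmonizes with /ø/ ([-back]) → [i]

[ødʒybymfit]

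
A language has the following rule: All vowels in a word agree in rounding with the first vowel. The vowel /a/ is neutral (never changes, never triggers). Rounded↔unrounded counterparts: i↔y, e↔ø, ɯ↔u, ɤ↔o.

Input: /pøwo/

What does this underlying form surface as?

[pøwo]

no segment meets the rule's conditions; no change.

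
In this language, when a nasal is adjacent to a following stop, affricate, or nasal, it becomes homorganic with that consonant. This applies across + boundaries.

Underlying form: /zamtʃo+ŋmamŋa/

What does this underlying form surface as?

[zaɲtʃo+mmaŋŋa]

/m/ before /tʃ/ (palatal) → [ɲ]
/ŋ/ before /m/ (labial) → [m]
/m/ before /ŋ/ (velar) → [ŋ]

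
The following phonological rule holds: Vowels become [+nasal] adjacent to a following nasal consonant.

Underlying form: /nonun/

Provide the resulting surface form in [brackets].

[nõnũn]

/o/ before nasal /n/ → [õ]
/u/ before nasal /n/ → [ũ]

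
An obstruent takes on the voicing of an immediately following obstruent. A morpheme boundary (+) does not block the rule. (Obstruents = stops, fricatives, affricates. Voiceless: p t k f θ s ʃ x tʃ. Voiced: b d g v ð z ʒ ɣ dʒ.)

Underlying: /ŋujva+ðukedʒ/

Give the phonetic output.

[ŋujva+ðukedʒ]

no segment meets the rule's conditions; no change.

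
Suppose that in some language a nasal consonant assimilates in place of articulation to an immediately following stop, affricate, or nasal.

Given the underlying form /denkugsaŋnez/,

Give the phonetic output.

/n/ before /k/ (velar) → [ŋ]
/ŋ/ before /n/ (alveolar) → [n]

[deŋkugsannez]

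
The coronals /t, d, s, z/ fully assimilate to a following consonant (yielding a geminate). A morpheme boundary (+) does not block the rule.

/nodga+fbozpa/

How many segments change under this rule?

2

/d/ before /g/ → [g] (total assimilation)
/z/ before /p/ → [p] (total assimilation)
2 segments change.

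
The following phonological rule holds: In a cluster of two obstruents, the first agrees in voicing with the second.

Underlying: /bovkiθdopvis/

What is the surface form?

[bofkiðdobvis]

/v/ before /k/ (voiceless) → [f]
/θ/ before /d/ (voiced) → [ð]
/p/ before /v/ (voiced) → [b]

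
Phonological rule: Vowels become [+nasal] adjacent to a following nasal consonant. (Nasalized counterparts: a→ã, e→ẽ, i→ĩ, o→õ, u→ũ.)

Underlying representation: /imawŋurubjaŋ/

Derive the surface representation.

[ĩmawŋurubjãŋ]

/i/ before nasal /m/ → [ĩ]
/a/ before nasal /ŋ/ → [ã]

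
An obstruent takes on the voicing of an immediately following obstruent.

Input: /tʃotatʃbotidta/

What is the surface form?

/tʃ/ before /b/ (voiced) → [dʒ]
/d/ before /t/ (voiceless) → [t]

[tʃotadʒbotitta]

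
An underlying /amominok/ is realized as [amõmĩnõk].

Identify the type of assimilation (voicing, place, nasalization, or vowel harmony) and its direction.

/o/→[õ] /i/→[ĩ] /o/→[õ].
Each target copies a feature from the preceding segment, so the direction is progressive.

nasalization, progressive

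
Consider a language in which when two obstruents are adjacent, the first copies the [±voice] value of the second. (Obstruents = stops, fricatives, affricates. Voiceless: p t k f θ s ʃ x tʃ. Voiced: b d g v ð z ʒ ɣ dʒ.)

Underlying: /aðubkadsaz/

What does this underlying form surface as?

[aðupkatsaz]

/b/ before /k/ (voiceless) → [p]
/d/ before /s/ (voiceless) → [t]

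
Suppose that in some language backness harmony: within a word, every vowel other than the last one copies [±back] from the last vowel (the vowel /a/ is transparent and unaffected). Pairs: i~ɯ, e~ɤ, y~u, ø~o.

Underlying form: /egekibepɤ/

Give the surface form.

[ɤgɤkɯbɤpɤ]

/e/ harmonizes with /ɤ/ ([+back]) → [ɤ]
/e/ harmonizes with /ɤ/ ([+back]) → [ɤ]
/i/ harmonizes with /ɤ/ ([+back]) → [ɯ]
/e/ harmonizes with /ɤ/ ([+back]) → [ɤ]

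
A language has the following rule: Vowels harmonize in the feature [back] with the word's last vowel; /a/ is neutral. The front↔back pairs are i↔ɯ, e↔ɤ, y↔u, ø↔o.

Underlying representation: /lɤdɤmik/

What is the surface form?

[ledemik]

/ɤ/ harmonizes with /i/ ([-back]) → [e]
/ɤ/ harmonizes with /i/ ([-back]) → [e]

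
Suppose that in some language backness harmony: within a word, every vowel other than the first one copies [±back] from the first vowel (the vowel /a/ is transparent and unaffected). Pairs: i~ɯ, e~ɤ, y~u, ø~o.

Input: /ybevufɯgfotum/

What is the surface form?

/u/ harmonizes with /y/ ([-back]) → [y]
/ɯ/ harmonizes with /y/ ([-back]) → [i]
/o/ harmonizes with /y/ ([-back]) → [ø]
/u/ harmonizes with /y/ ([-back]) → [y]

[ybevyfigføtym]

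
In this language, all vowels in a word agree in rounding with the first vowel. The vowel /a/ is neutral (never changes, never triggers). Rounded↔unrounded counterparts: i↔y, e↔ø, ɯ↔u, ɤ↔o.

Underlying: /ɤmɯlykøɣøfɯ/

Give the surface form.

/y/ harmonizes with /ɤ/ ([-round]) → [i]
/ø/ harmonizes with /ɤ/ ([-round]) → [e]
/ø/ harmonizes with /ɤ/ ([-round]) → [e]

[ɤmɯlikeɣefɯ]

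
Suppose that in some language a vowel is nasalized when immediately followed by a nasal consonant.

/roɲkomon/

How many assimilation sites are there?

3

/o/ before nasal /ɲ/ → [õ]
/o/ before nasal /m/ → [õ]
/o/ before nasal /n/ → [õ]
3 segments change.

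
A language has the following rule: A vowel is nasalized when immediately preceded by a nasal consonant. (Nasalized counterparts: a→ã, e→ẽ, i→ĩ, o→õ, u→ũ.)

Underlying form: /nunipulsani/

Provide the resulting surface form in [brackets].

[nũnĩpulsanĩ]

/u/ after nasal /n/ → [ũ]
/i/ after nasal /n/ → [ĩ]
/i/ after nasal /n/ → [ĩ]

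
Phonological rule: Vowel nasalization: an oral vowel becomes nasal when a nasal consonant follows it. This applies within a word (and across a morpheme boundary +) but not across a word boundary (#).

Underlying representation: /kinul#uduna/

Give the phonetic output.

/i/ before nasal /n/ → [ĩ]
/u/ before nasal /n/ → [ũ]

[kĩnul#udũna]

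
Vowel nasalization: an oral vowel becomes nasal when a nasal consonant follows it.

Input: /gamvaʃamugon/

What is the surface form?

/a/ before nasal /m/ → [ã]
/a/ before nasal /m/ → [ã]
/o/ before nasal /n/ → [õ]

[gãmvaʃãmugõn]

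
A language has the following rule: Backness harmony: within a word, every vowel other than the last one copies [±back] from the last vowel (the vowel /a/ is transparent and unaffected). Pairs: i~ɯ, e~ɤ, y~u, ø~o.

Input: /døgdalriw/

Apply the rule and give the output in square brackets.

[døgdalriw]

no segment meets the rule's conditions; no change.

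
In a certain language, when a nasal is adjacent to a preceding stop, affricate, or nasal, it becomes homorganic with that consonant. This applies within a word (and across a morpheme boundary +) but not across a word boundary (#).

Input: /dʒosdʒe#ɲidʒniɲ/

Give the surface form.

/n/ after /dʒ/ (palatal) → [ɲ]

[dʒosdʒe#ɲidʒɲiɲ]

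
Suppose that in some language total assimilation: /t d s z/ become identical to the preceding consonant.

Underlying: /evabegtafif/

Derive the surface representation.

[evabeggafif]

/t/ after /g/ → [g] (total assimilation)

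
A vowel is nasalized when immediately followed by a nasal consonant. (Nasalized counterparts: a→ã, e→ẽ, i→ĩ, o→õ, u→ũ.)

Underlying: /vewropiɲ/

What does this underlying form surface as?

/i/ before nasal /ɲ/ → [ĩ]

[vewropĩɲ]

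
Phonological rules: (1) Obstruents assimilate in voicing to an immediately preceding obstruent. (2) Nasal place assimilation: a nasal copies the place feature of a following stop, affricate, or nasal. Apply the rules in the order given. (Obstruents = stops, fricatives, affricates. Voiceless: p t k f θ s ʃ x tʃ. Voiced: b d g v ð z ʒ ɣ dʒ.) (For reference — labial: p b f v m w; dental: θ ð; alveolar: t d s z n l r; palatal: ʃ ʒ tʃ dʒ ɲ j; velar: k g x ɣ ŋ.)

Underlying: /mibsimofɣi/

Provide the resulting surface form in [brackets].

Rule 1: /s/ after /b/ (voiced) → [z]
Rule 1: /ɣ/ after /f/ (voiceless) → [x]
After rule 1: mibzimofxi
Rule 2: no segment meets the rule's conditions; no change.

[mibzimofxi]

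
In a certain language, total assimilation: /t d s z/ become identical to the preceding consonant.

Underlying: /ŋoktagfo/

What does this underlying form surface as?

[ŋokkagfo]

/t/ after /k/ → [k] (total assimilation)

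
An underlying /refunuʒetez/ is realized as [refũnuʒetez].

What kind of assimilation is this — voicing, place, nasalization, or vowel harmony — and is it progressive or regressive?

nasalization, regressive

/u/→[ũ].
Each target copies a feature from the following segment, so the direction is regressive.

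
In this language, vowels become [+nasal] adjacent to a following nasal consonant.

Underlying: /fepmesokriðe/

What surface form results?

[fepmesokriðe]

no segment meets the rule's conditions; no change.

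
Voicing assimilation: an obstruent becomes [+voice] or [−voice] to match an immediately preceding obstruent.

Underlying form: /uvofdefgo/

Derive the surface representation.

[uvoftefko]

/d/ after /f/ (voiceless) → [t]
/g/ after /f/ (voiceless) → [k]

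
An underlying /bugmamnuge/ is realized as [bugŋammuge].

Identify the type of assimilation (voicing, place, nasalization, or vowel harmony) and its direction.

/m/→[ŋ] /n/→[m].
Each target copies a feature from the preceding segment, so the direction is progressive.

place assimilation, progressive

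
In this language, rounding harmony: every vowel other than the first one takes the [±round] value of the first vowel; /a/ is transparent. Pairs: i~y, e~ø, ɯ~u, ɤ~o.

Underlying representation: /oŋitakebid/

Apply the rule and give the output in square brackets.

[oŋytakøbyd]

/i/ harmonizes with /o/ ([+round]) → [y]
/e/ harmonizes with /o/ ([+round]) → [ø]
/i/ harmonizes with /o/ ([+round]) → [y]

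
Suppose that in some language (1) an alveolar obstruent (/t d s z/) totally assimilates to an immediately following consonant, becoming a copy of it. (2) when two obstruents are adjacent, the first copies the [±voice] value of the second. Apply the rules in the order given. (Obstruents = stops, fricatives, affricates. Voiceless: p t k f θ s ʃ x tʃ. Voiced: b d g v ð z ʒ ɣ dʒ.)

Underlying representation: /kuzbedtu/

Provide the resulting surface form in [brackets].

[kubbettu]

Rule 1: /z/ before /b/ → [b] (total assimilation)
Rule 1: /d/ before /t/ → [t] (total assimilation)
After rule 1: kubbettu
Rule 2: no segment meets the rule's conditions; no change.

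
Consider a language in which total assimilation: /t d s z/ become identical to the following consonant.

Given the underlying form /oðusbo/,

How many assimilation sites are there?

1

/s/ before /b/ → [b] (total assimilation)
1 segment changes.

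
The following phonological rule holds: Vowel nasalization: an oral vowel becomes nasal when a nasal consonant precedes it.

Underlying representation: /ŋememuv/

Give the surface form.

[ŋẽmẽmũv]

/e/ after nasal /ŋ/ → [ẽ]
/e/ after nasal /m/ → [ẽ]
/u/ after nasal /m/ → [ũ]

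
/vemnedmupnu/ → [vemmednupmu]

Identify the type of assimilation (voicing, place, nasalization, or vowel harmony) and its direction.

/n/→[m] /m/→[n] /n/→[m].
Each target copies a feature from the preceding segment, so the direction is progressive.

place assimilation, progressive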